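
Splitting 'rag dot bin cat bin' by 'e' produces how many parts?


Splitting by 'e' breaks the string at each occurrence of the separator.
Text: 'rag dot bin cat bin'
Parts after split:
  Part 1: 'rag dot bin cat bin'
Total parts: 1

1


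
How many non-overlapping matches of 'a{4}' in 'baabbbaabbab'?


Pattern 'a{4}' matches exactly 4 consecutive a's (greedy, non-overlapping).
String: 'baabbbaabbab'
Scanning for runs of a's:
  Run at pos 1: 'aa' (length 2) -> 0 match(es)
  Run at pos 6: 'aa' (length 2) -> 0 match(es)
  Run at pos 10: 'a' (length 1) -> 0 match(es)
Matches found: []
Total: 0

0


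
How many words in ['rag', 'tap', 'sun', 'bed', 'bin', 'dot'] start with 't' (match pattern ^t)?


Pattern ^t anchors to start of word. Check which words begin with 't':
  'rag' -> no
  'tap' -> MATCH (starts with 't')
  'sun' -> no
  'bed' -> no
  'bin' -> no
  'dot' -> no
Matching words: ['tap']
Count: 1

1


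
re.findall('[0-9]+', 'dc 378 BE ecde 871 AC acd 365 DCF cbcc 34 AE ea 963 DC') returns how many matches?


Pattern '[0-9]+' finds one or more digits.
Text: 'dc 378 BE ecde 871 AC acd 365 DCF cbcc 34 AE ea 963 DC'
Scanning for matches:
  Match 1: '378'
  Match 2: '871'
  Match 3: '365'
  Match 4: '34'
  Match 5: '963'
Total matches: 5

5


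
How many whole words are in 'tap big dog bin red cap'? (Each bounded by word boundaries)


Word boundaries (\b) mark the start/end of each word.
Text: 'tap big dog bin red cap'
Splitting by whitespace:
  Word 1: 'tap'
  Word 2: 'big'
  Word 3: 'dog'
  Word 4: 'bin'
  Word 5: 'red'
  Word 6: 'cap'
Total whole words: 6

6


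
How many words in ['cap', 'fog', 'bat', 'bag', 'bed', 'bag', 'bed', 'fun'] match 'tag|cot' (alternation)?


Alternation 'tag|cot' matches either 'tag' or 'cot'.
Checking each word:
  'cap' -> no
  'fog' -> no
  'bat' -> no
  'bag' -> no
  'bed' -> no
  'bag' -> no
  'bed' -> no
  'fun' -> no
Matches: []
Count: 0

0


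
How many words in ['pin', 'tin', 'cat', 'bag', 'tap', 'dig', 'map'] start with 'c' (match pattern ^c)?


Pattern ^c anchors to start of word. Check which words begin with 'c':
  'pin' -> no
  'tin' -> no
  'cat' -> MATCH (starts with 'c')
  'bag' -> no
  'tap' -> no
  'dig' -> no
  'map' -> no
Matching words: ['cat']
Count: 1

1


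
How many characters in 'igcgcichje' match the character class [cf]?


Character class [cf] matches any of: {c, f}
Scanning string 'igcgcichje' character by character:
  pos 0: 'i' -> no
  pos 1: 'g' -> no
  pos 2: 'c' -> MATCH
  pos 3: 'g' -> no
  pos 4: 'c' -> MATCH
  pos 5: 'i' -> no
  pos 6: 'c' -> MATCH
  pos 7: 'h' -> no
  pos 8: 'j' -> no
  pos 9: 'e' -> no
Total matches: 3

3


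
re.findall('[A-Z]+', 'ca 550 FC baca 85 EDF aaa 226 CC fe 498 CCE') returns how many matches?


Pattern '[A-Z]+' finds one or more uppercase letters.
Text: 'ca 550 FC baca 85 EDF aaa 226 CC fe 498 CCE'
Scanning for matches:
  Match 1: 'FC'
  Match 2: 'EDF'
  Match 3: 'CC'
  Match 4: 'CCE'
Total matches: 4

4


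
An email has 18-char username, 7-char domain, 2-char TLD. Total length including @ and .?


An email address has format: username@domain.tld
Username length: 18
'@' character: 1
Domain length: 7
'.' character: 1
TLD length: 2
Total = 18 + 1 + 7 + 1 + 2 = 29

29


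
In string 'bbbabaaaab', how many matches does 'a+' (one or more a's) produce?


Pattern 'a+' matches one or more consecutive a's.
String: 'bbbabaaaab'
Scanning for runs of a:
  Match 1: 'a' (length 1)
  Match 2: 'aaaa' (length 4)
Total matches: 2

2


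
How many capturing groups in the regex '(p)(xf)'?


To count capturing groups, count each '(' that starts a group.
Pattern: '(p)(xf)'
Walking through the pattern:
  Position 0: '(' -> group #1
  Position 3: '(' -> group #2
Total capturing groups: 2

2


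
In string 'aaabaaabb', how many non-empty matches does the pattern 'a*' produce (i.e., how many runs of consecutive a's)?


Pattern 'a*' matches zero or more a's. We want non-empty runs of consecutive a's.
String: 'aaabaaabb'
Walking through the string to find runs of a's:
  Run 1: positions 0-2 -> 'aaa'
  Run 2: positions 4-6 -> 'aaa'
Non-empty runs found: ['aaa', 'aaa']
Count: 2

2


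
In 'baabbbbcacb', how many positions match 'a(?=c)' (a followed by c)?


Lookahead 'a(?=c)' matches 'a' only when followed by 'c'.
String: 'baabbbbcacb'
Checking each position where char is 'a':
  pos 1: 'a' -> no (next='a')
  pos 2: 'a' -> no (next='b')
  pos 8: 'a' -> MATCH (next='c')
Matching positions: [8]
Count: 1

1


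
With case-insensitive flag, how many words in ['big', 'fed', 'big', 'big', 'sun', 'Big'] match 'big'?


Case-insensitive matching: compare each word's lowercase form to 'big'.
  'big' -> lower='big' -> MATCH
  'fed' -> lower='fed' -> no
  'big' -> lower='big' -> MATCH
  'big' -> lower='big' -> MATCH
  'sun' -> lower='sun' -> no
  'Big' -> lower='big' -> MATCH
Matches: ['big', 'big', 'big', 'Big']
Count: 4

4


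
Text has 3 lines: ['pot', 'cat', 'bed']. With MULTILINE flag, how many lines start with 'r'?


With MULTILINE flag, ^ matches the start of each line.
Lines: ['pot', 'cat', 'bed']
Checking which lines start with 'r':
  Line 1: 'pot' -> no
  Line 2: 'cat' -> no
  Line 3: 'bed' -> no
Matching lines: []
Count: 0

0


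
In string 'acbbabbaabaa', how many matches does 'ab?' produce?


Pattern 'ab?' matches 'a' optionally followed by 'b'.
String: 'acbbabbaabaa'
Scanning left to right for 'a' then checking next char:
  Match 1: 'a' (a not followed by b)
  Match 2: 'ab' (a followed by b)
  Match 3: 'a' (a not followed by b)
  Match 4: 'ab' (a followed by b)
  Match 5: 'a' (a not followed by b)
  Match 6: 'a' (a not followed by b)
Total matches: 6

6


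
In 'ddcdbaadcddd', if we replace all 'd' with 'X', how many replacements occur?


re.sub('d', 'X', text) replaces every occurrence of 'd' with 'X'.
Text: 'ddcdbaadcddd'
Scanning for 'd':
  pos 0: 'd' -> replacement #1
  pos 1: 'd' -> replacement #2
  pos 3: 'd' -> replacement #3
  pos 7: 'd' -> replacement #4
  pos 9: 'd' -> replacement #5
  pos 10: 'd' -> replacement #6
  pos 11: 'd' -> replacement #7
Total replacements: 7

7


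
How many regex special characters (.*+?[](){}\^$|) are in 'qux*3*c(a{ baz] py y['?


Regex special characters are: . * + ? [ ] ( ) { } \ ^ $ |
Scanning 'qux*3*c(a{ baz] py y[':
  pos 3: '*' -> SPECIAL
  pos 5: '*' -> SPECIAL
  pos 7: '(' -> SPECIAL
  pos 9: '{' -> SPECIAL
  pos 14: ']' -> SPECIAL
  pos 20: '[' -> SPECIAL
Special chars found: ['*', '*', '(', '{', ']', '[']
Total: 6

6


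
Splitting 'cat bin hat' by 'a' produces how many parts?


Splitting by 'a' breaks the string at each occurrence of the separator.
Text: 'cat bin hat'
Parts after split:
  Part 1: 'c'
  Part 2: 't bin h'
  Part 3: 't'
Total parts: 3

3


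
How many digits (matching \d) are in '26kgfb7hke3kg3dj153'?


\d matches any digit 0-9.
Scanning '26kgfb7hke3kg3dj153':
  pos 0: '2' -> DIGIT
  pos 1: '6' -> DIGIT
  pos 6: '7' -> DIGIT
  pos 10: '3' -> DIGIT
  pos 13: '3' -> DIGIT
  pos 16: '1' -> DIGIT
  pos 17: '5' -> DIGIT
  pos 18: '3' -> DIGIT
Digits found: ['2', '6', '7', '3', '3', '1', '5', '3']
Total: 8

8


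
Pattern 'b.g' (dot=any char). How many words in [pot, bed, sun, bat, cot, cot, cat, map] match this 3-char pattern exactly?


Pattern 'b.g' means: starts with 'b', any single char, ends with 'g'.
Checking each word (must be exactly 3 chars):
  'pot' (len=3): no
  'bed' (len=3): no
  'sun' (len=3): no
  'bat' (len=3): no
  'cot' (len=3): no
  'cot' (len=3): no
  'cat' (len=3): no
  'map' (len=3): no
Matching words: []
Total: 0

0


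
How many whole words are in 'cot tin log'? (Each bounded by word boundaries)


Word boundaries (\b) mark the start/end of each word.
Text: 'cot tin log'
Splitting by whitespace:
  Word 1: 'cot'
  Word 2: 'tin'
  Word 3: 'log'
Total whole words: 3

3


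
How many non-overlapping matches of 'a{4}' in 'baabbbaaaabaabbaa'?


Pattern 'a{4}' matches exactly 4 consecutive a's (greedy, non-overlapping).
String: 'baabbbaaaabaabbaa'
Scanning for runs of a's:
  Run at pos 1: 'aa' (length 2) -> 0 match(es)
  Run at pos 6: 'aaaa' (length 4) -> 1 match(es)
  Run at pos 11: 'aa' (length 2) -> 0 match(es)
  Run at pos 15: 'aa' (length 2) -> 0 match(es)
Matches found: ['aaaa']
Total: 1

1


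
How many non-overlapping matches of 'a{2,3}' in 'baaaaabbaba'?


Pattern 'a{2,3}' matches between 2 and 3 consecutive a's (greedy).
String: 'baaaaabbaba'
Finding runs of a's and applying greedy matching:
  Run at pos 1: 'aaaaa' (length 5)
  Run at pos 8: 'a' (length 1)
  Run at pos 10: 'a' (length 1)
Matches: ['aaa', 'aa']
Count: 2

2


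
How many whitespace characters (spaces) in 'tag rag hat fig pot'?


\s matches whitespace characters (spaces, tabs, etc.).
Text: 'tag rag hat fig pot'
This text has 5 words separated by spaces.
Number of spaces = number of words - 1 = 5 - 1 = 4

4


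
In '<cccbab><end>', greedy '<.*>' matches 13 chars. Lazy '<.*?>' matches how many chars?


Greedy '<.*>' tries to match as MUCH as possible.
Lazy '<.*?>' tries to match as LITTLE as possible.

String: '<cccbab><end>'
Greedy '<.*>' starts at first '<' and extends to the LAST '>': '<cccbab><end>' (13 chars)
Lazy '<.*?>' starts at first '<' and stops at the FIRST '>': '<cccbab>' (8 chars)

8


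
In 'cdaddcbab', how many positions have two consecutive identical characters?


Looking for consecutive identical characters in 'cdaddcbab':
  pos 0-1: 'c' vs 'd' -> different
  pos 1-2: 'd' vs 'a' -> different
  pos 2-3: 'a' vs 'd' -> different
  pos 3-4: 'd' vs 'd' -> MATCH ('dd')
  pos 4-5: 'd' vs 'c' -> different
  pos 5-6: 'c' vs 'b' -> different
  pos 6-7: 'b' vs 'a' -> different
  pos 7-8: 'a' vs 'b' -> different
Consecutive identical pairs: ['dd']
Count: 1

1


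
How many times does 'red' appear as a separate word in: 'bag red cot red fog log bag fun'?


Scanning each word for exact match 'red':
  Word 1: 'bag' -> no
  Word 2: 'red' -> MATCH
  Word 3: 'cot' -> no
  Word 4: 'red' -> MATCH
  Word 5: 'fog' -> no
  Word 6: 'log' -> no
  Word 7: 'bag' -> no
  Word 8: 'fun' -> no
Total matches: 2

2


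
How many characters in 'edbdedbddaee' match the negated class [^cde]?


Negated class [^cde] matches any char NOT in {c, d, e}
Scanning 'edbdedbddaee':
  pos 0: 'e' -> no (excluded)
  pos 1: 'd' -> no (excluded)
  pos 2: 'b' -> MATCH
  pos 3: 'd' -> no (excluded)
  pos 4: 'e' -> no (excluded)
  pos 5: 'd' -> no (excluded)
  pos 6: 'b' -> MATCH
  pos 7: 'd' -> no (excluded)
  pos 8: 'd' -> no (excluded)
  pos 9: 'a' -> MATCH
  pos 10: 'e' -> no (excluded)
  pos 11: 'e' -> no (excluded)
Total matches: 3

3


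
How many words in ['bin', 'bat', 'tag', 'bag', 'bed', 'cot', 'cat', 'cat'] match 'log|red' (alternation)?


Alternation 'log|red' matches either 'log' or 'red'.
Checking each word:
  'bin' -> no
  'bat' -> no
  'tag' -> no
  'bag' -> no
  'bed' -> no
  'cot' -> no
  'cat' -> no
  'cat' -> no
Matches: []
Count: 0

0


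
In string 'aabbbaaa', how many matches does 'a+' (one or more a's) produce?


Pattern 'a+' matches one or more consecutive a's.
String: 'aabbbaaa'
Scanning for runs of a:
  Match 1: 'aa' (length 2)
  Match 2: 'aaa' (length 3)
Total matches: 2

2


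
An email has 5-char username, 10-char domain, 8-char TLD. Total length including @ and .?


An email address has format: username@domain.tld
Username length: 5
'@' character: 1
Domain length: 10
'.' character: 1
TLD length: 8
Total = 5 + 1 + 10 + 1 + 8 = 25

25


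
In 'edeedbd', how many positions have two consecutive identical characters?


Looking for consecutive identical characters in 'edeedbd':
  pos 0-1: 'e' vs 'd' -> different
  pos 1-2: 'd' vs 'e' -> different
  pos 2-3: 'e' vs 'e' -> MATCH ('ee')
  pos 3-4: 'e' vs 'd' -> different
  pos 4-5: 'd' vs 'b' -> different
  pos 5-6: 'b' vs 'd' -> different
Consecutive identical pairs: ['ee']
Count: 1

1


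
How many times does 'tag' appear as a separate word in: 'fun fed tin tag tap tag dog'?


Scanning each word for exact match 'tag':
  Word 1: 'fun' -> no
  Word 2: 'fed' -> no
  Word 3: 'tin' -> no
  Word 4: 'tag' -> MATCH
  Word 5: 'tap' -> no
  Word 6: 'tag' -> MATCH
  Word 7: 'dog' -> no
Total matches: 2

2


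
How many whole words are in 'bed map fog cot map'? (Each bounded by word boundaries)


Word boundaries (\b) mark the start/end of each word.
Text: 'bed map fog cot map'
Splitting by whitespace:
  Word 1: 'bed'
  Word 2: 'map'
  Word 3: 'fog'
  Word 4: 'cot'
  Word 5: 'map'
Total whole words: 5

5


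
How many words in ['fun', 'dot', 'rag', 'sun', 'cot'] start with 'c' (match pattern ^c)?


Pattern ^c anchors to start of word. Check which words begin with 'c':
  'fun' -> no
  'dot' -> no
  'rag' -> no
  'sun' -> no
  'cot' -> MATCH (starts with 'c')
Matching words: ['cot']
Count: 1

1


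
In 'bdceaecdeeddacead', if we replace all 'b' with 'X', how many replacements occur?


re.sub('b', 'X', text) replaces every occurrence of 'b' with 'X'.
Text: 'bdceaecdeeddacead'
Scanning for 'b':
  pos 0: 'b' -> replacement #1
Total replacements: 1

1


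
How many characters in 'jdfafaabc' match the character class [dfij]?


Character class [dfij] matches any of: {d, f, i, j}
Scanning string 'jdfafaabc' character by character:
  pos 0: 'j' -> MATCH
  pos 1: 'd' -> MATCH
  pos 2: 'f' -> MATCH
  pos 3: 'a' -> no
  pos 4: 'f' -> MATCH
  pos 5: 'a' -> no
  pos 6: 'a' -> no
  pos 7: 'b' -> no
  pos 8: 'c' -> no
Total matches: 4

4


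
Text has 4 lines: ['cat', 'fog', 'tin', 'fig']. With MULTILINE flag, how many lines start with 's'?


With MULTILINE flag, ^ matches the start of each line.
Lines: ['cat', 'fog', 'tin', 'fig']
Checking which lines start with 's':
  Line 1: 'cat' -> no
  Line 2: 'fog' -> no
  Line 3: 'tin' -> no
  Line 4: 'fig' -> no
Matching lines: []
Count: 0

0


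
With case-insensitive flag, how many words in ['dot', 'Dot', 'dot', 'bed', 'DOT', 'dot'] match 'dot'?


Case-insensitive matching: compare each word's lowercase form to 'dot'.
  'dot' -> lower='dot' -> MATCH
  'Dot' -> lower='dot' -> MATCH
  'dot' -> lower='dot' -> MATCH
  'bed' -> lower='bed' -> no
  'DOT' -> lower='dot' -> MATCH
  'dot' -> lower='dot' -> MATCH
Matches: ['dot', 'Dot', 'dot', 'DOT', 'dot']
Count: 5

5


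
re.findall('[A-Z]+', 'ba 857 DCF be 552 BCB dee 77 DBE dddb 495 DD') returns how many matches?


Pattern '[A-Z]+' finds one or more uppercase letters.
Text: 'ba 857 DCF be 552 BCB dee 77 DBE dddb 495 DD'
Scanning for matches:
  Match 1: 'DCF'
  Match 2: 'BCB'
  Match 3: 'DBE'
  Match 4: 'DD'
Total matches: 4

4


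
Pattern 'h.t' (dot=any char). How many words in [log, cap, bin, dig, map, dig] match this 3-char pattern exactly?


Pattern 'h.t' means: starts with 'h', any single char, ends with 't'.
Checking each word (must be exactly 3 chars):
  'log' (len=3): no
  'cap' (len=3): no
  'bin' (len=3): no
  'dig' (len=3): no
  'map' (len=3): no
  'dig' (len=3): no
Matching words: []
Total: 0

0


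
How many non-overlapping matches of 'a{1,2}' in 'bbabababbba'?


Pattern 'a{1,2}' matches between 1 and 2 consecutive a's (greedy).
String: 'bbabababbba'
Finding runs of a's and applying greedy matching:
  Run at pos 2: 'a' (length 1)
  Run at pos 4: 'a' (length 1)
  Run at pos 6: 'a' (length 1)
  Run at pos 10: 'a' (length 1)
Matches: ['a', 'a', 'a', 'a']
Count: 4

4


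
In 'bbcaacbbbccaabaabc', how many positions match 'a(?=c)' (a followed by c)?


Lookahead 'a(?=c)' matches 'a' only when followed by 'c'.
String: 'bbcaacbbbccaabaabc'
Checking each position where char is 'a':
  pos 3: 'a' -> no (next='a')
  pos 4: 'a' -> MATCH (next='c')
  pos 11: 'a' -> no (next='a')
  pos 12: 'a' -> no (next='b')
  pos 14: 'a' -> no (next='a')
  pos 15: 'a' -> no (next='b')
Matching positions: [4]
Count: 1

1


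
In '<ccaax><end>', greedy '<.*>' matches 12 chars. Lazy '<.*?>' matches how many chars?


Greedy '<.*>' tries to match as MUCH as possible.
Lazy '<.*?>' tries to match as LITTLE as possible.

String: '<ccaax><end>'
Greedy '<.*>' starts at first '<' and extends to the LAST '>': '<ccaax><end>' (12 chars)
Lazy '<.*?>' starts at first '<' and stops at the FIRST '>': '<ccaax>' (7 chars)

7


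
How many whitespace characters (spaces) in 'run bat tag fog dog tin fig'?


\s matches whitespace characters (spaces, tabs, etc.).
Text: 'run bat tag fog dog tin fig'
This text has 7 words separated by spaces.
Number of spaces = number of words - 1 = 7 - 1 = 6

6


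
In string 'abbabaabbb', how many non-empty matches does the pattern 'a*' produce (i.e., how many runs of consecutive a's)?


Pattern 'a*' matches zero or more a's. We want non-empty runs of consecutive a's.
String: 'abbabaabbb'
Walking through the string to find runs of a's:
  Run 1: positions 0-0 -> 'a'
  Run 2: positions 3-3 -> 'a'
  Run 3: positions 5-6 -> 'aa'
Non-empty runs found: ['a', 'a', 'aa']
Count: 3

3


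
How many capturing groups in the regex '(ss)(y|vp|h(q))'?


To count capturing groups, count each '(' that starts a group.
Pattern: '(ss)(y|vp|h(q))'
Walking through the pattern:
  Position 0: '(' -> group #1
  Position 4: '(' -> group #2
  Position 11: '(' -> group #3
Total capturing groups: 3

3


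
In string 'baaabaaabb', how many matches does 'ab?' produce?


Pattern 'ab?' matches 'a' optionally followed by 'b'.
String: 'baaabaaabb'
Scanning left to right for 'a' then checking next char:
  Match 1: 'a' (a not followed by b)
  Match 2: 'a' (a not followed by b)
  Match 3: 'ab' (a followed by b)
  Match 4: 'a' (a not followed by b)
  Match 5: 'a' (a not followed by b)
  Match 6: 'ab' (a followed by b)
Total matches: 6

6


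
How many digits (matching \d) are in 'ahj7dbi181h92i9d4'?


\d matches any digit 0-9.
Scanning 'ahj7dbi181h92i9d4':
  pos 3: '7' -> DIGIT
  pos 7: '1' -> DIGIT
  pos 8: '8' -> DIGIT
  pos 9: '1' -> DIGIT
  pos 11: '9' -> DIGIT
  pos 12: '2' -> DIGIT
  pos 14: '9' -> DIGIT
  pos 16: '4' -> DIGIT
Digits found: ['7', '1', '8', '1', '9', '2', '9', '4']
Total: 8

8


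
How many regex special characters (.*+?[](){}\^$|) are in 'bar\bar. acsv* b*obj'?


Regex special characters are: . * + ? [ ] ( ) { } \ ^ $ |
Scanning 'bar\bar. acsv* b*obj':
  pos 3: '\' -> SPECIAL
  pos 7: '.' -> SPECIAL
  pos 13: '*' -> SPECIAL
  pos 16: '*' -> SPECIAL
Special chars found: ['\\', '.', '*', '*']
Total: 4

4


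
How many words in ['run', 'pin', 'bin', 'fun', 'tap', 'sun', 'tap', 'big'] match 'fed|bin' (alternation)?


Alternation 'fed|bin' matches either 'fed' or 'bin'.
Checking each word:
  'run' -> no
  'pin' -> no
  'bin' -> MATCH
  'fun' -> no
  'tap' -> no
  'sun' -> no
  'tap' -> no
  'big' -> no
Matches: ['bin']
Count: 1

1


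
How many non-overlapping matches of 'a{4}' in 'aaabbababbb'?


Pattern 'a{4}' matches exactly 4 consecutive a's (greedy, non-overlapping).
String: 'aaabbababbb'
Scanning for runs of a's:
  Run at pos 0: 'aaa' (length 3) -> 0 match(es)
  Run at pos 5: 'a' (length 1) -> 0 match(es)
  Run at pos 7: 'a' (length 1) -> 0 match(es)
Matches found: []
Total: 0

0


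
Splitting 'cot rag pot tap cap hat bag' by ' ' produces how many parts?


Splitting by ' ' breaks the string at each occurrence of the separator.
Text: 'cot rag pot tap cap hat bag'
Parts after split:
  Part 1: 'cot'
  Part 2: 'rag'
  Part 3: 'pot'
  Part 4: 'tap'
  Part 5: 'cap'
  Part 6: 'hat'
  Part 7: 'bag'
Total parts: 7

7


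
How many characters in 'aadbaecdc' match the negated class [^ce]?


Negated class [^ce] matches any char NOT in {c, e}
Scanning 'aadbaecdc':
  pos 0: 'a' -> MATCH
  pos 1: 'a' -> MATCH
  pos 2: 'd' -> MATCH
  pos 3: 'b' -> MATCH
  pos 4: 'a' -> MATCH
  pos 5: 'e' -> no (excluded)
  pos 6: 'c' -> no (excluded)
  pos 7: 'd' -> MATCH
  pos 8: 'c' -> no (excluded)
Total matches: 6

6


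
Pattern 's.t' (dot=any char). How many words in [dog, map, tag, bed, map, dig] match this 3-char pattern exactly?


Pattern 's.t' means: starts with 's', any single char, ends with 't'.
Checking each word (must be exactly 3 chars):
  'dog' (len=3): no
  'map' (len=3): no
  'tag' (len=3): no
  'bed' (len=3): no
  'map' (len=3): no
  'dig' (len=3): no
Matching words: []
Total: 0

0


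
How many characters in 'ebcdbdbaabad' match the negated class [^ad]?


Negated class [^ad] matches any char NOT in {a, d}
Scanning 'ebcdbdbaabad':
  pos 0: 'e' -> MATCH
  pos 1: 'b' -> MATCH
  pos 2: 'c' -> MATCH
  pos 3: 'd' -> no (excluded)
  pos 4: 'b' -> MATCH
  pos 5: 'd' -> no (excluded)
  pos 6: 'b' -> MATCH
  pos 7: 'a' -> no (excluded)
  pos 8: 'a' -> no (excluded)
  pos 9: 'b' -> MATCH
  pos 10: 'a' -> no (excluded)
  pos 11: 'd' -> no (excluded)
Total matches: 6

6


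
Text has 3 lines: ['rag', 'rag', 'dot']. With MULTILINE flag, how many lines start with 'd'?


With MULTILINE flag, ^ matches the start of each line.
Lines: ['rag', 'rag', 'dot']
Checking which lines start with 'd':
  Line 1: 'rag' -> no
  Line 2: 'rag' -> no
  Line 3: 'dot' -> MATCH
Matching lines: ['dot']
Count: 1

1


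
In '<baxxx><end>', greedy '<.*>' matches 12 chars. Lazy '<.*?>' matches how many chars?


Greedy '<.*>' tries to match as MUCH as possible.
Lazy '<.*?>' tries to match as LITTLE as possible.

String: '<baxxx><end>'
Greedy '<.*>' starts at first '<' and extends to the LAST '>': '<baxxx><end>' (12 chars)
Lazy '<.*?>' starts at first '<' and stops at the FIRST '>': '<baxxx>' (7 chars)

7


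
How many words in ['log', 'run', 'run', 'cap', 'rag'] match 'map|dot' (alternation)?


Alternation 'map|dot' matches either 'map' or 'dot'.
Checking each word:
  'log' -> no
  'run' -> no
  'run' -> no
  'cap' -> no
  'rag' -> no
Matches: []
Count: 0

0


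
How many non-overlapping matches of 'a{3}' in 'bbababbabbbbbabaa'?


Pattern 'a{3}' matches exactly 3 consecutive a's (greedy, non-overlapping).
String: 'bbababbabbbbbabaa'
Scanning for runs of a's:
  Run at pos 2: 'a' (length 1) -> 0 match(es)
  Run at pos 4: 'a' (length 1) -> 0 match(es)
  Run at pos 7: 'a' (length 1) -> 0 match(es)
  Run at pos 13: 'a' (length 1) -> 0 match(es)
  Run at pos 15: 'aa' (length 2) -> 0 match(es)
Matches found: []
Total: 0

0


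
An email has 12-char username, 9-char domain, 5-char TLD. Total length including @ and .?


An email address has format: username@domain.tld
Username length: 12
'@' character: 1
Domain length: 9
'.' character: 1
TLD length: 5
Total = 12 + 1 + 9 + 1 + 5 = 28

28


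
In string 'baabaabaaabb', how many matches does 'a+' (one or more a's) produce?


Pattern 'a+' matches one or more consecutive a's.
String: 'baabaabaaabb'
Scanning for runs of a:
  Match 1: 'aa' (length 2)
  Match 2: 'aa' (length 2)
  Match 3: 'aaa' (length 3)
Total matches: 3

3


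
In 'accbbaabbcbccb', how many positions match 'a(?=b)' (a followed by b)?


Lookahead 'a(?=b)' matches 'a' only when followed by 'b'.
String: 'accbbaabbcbccb'
Checking each position where char is 'a':
  pos 0: 'a' -> no (next='c')
  pos 5: 'a' -> no (next='a')
  pos 6: 'a' -> MATCH (next='b')
Matching positions: [6]
Count: 1

1


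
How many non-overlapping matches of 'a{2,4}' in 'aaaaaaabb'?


Pattern 'a{2,4}' matches between 2 and 4 consecutive a's (greedy).
String: 'aaaaaaabb'
Finding runs of a's and applying greedy matching:
  Run at pos 0: 'aaaaaaa' (length 7)
Matches: ['aaaa', 'aaa']
Count: 2

2


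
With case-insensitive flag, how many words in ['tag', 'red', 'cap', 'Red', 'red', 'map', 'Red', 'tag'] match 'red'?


Case-insensitive matching: compare each word's lowercase form to 'red'.
  'tag' -> lower='tag' -> no
  'red' -> lower='red' -> MATCH
  'cap' -> lower='cap' -> no
  'Red' -> lower='red' -> MATCH
  'red' -> lower='red' -> MATCH
  'map' -> lower='map' -> no
  'Red' -> lower='red' -> MATCH
  'tag' -> lower='tag' -> no
Matches: ['red', 'Red', 'red', 'Red']
Count: 4

4


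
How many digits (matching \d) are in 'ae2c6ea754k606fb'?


\d matches any digit 0-9.
Scanning 'ae2c6ea754k606fb':
  pos 2: '2' -> DIGIT
  pos 4: '6' -> DIGIT
  pos 7: '7' -> DIGIT
  pos 8: '5' -> DIGIT
  pos 9: '4' -> DIGIT
  pos 11: '6' -> DIGIT
  pos 12: '0' -> DIGIT
  pos 13: '6' -> DIGIT
Digits found: ['2', '6', '7', '5', '4', '6', '0', '6']
Total: 8

8


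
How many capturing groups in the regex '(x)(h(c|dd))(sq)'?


To count capturing groups, count each '(' that starts a group.
Pattern: '(x)(h(c|dd))(sq)'
Walking through the pattern:
  Position 0: '(' -> group #1
  Position 3: '(' -> group #2
  Position 5: '(' -> group #3
  Position 12: '(' -> group #4
Total capturing groups: 4

4


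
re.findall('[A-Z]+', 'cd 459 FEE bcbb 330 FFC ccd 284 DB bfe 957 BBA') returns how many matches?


Pattern '[A-Z]+' finds one or more uppercase letters.
Text: 'cd 459 FEE bcbb 330 FFC ccd 284 DB bfe 957 BBA'
Scanning for matches:
  Match 1: 'FEE'
  Match 2: 'FFC'
  Match 3: 'DB'
  Match 4: 'BBA'
Total matches: 4

4


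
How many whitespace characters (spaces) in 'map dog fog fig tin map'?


\s matches whitespace characters (spaces, tabs, etc.).
Text: 'map dog fog fig tin map'
This text has 6 words separated by spaces.
Number of spaces = number of words - 1 = 6 - 1 = 5

5


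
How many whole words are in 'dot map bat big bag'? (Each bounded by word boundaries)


Word boundaries (\b) mark the start/end of each word.
Text: 'dot map bat big bag'
Splitting by whitespace:
  Word 1: 'dot'
  Word 2: 'map'
  Word 3: 'bat'
  Word 4: 'big'
  Word 5: 'bag'
Total whole words: 5

5


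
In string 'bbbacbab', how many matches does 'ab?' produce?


Pattern 'ab?' matches 'a' optionally followed by 'b'.
String: 'bbbacbab'
Scanning left to right for 'a' then checking next char:
  Match 1: 'a' (a not followed by b)
  Match 2: 'ab' (a followed by b)
Total matches: 2

2


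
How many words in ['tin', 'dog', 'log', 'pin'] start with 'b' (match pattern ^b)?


Pattern ^b anchors to start of word. Check which words begin with 'b':
  'tin' -> no
  'dog' -> no
  'log' -> no
  'pin' -> no
Matching words: []
Count: 0

0


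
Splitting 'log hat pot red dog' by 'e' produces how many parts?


Splitting by 'e' breaks the string at each occurrence of the separator.
Text: 'log hat pot red dog'
Parts after split:
  Part 1: 'log hat pot r'
  Part 2: 'd dog'
Total parts: 2

2


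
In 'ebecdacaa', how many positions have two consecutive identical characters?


Looking for consecutive identical characters in 'ebecdacaa':
  pos 0-1: 'e' vs 'b' -> different
  pos 1-2: 'b' vs 'e' -> different
  pos 2-3: 'e' vs 'c' -> different
  pos 3-4: 'c' vs 'd' -> different
  pos 4-5: 'd' vs 'a' -> different
  pos 5-6: 'a' vs 'c' -> different
  pos 6-7: 'c' vs 'a' -> different
  pos 7-8: 'a' vs 'a' -> MATCH ('aa')
Consecutive identical pairs: ['aa']
Count: 1

1


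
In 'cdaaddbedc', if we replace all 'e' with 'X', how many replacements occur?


re.sub('e', 'X', text) replaces every occurrence of 'e' with 'X'.
Text: 'cdaaddbedc'
Scanning for 'e':
  pos 7: 'e' -> replacement #1
Total replacements: 1

1


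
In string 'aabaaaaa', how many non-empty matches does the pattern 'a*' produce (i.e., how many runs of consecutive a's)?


Pattern 'a*' matches zero or more a's. We want non-empty runs of consecutive a's.
String: 'aabaaaaa'
Walking through the string to find runs of a's:
  Run 1: positions 0-1 -> 'aa'
  Run 2: positions 3-7 -> 'aaaaa'
Non-empty runs found: ['aa', 'aaaaa']
Count: 2

2


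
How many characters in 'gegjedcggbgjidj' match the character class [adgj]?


Character class [adgj] matches any of: {a, d, g, j}
Scanning string 'gegjedcggbgjidj' character by character:
  pos 0: 'g' -> MATCH
  pos 1: 'e' -> no
  pos 2: 'g' -> MATCH
  pos 3: 'j' -> MATCH
  pos 4: 'e' -> no
  pos 5: 'd' -> MATCH
  pos 6: 'c' -> no
  pos 7: 'g' -> MATCH
  pos 8: 'g' -> MATCH
  pos 9: 'b' -> no
  pos 10: 'g' -> MATCH
  pos 11: 'j' -> MATCH
  pos 12: 'i' -> no
  pos 13: 'd' -> MATCH
  pos 14: 'j' -> MATCH
Total matches: 10

10


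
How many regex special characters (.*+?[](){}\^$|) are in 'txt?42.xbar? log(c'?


Regex special characters are: . * + ? [ ] ( ) { } \ ^ $ |
Scanning 'txt?42.xbar? log(c':
  pos 3: '?' -> SPECIAL
  pos 6: '.' -> SPECIAL
  pos 11: '?' -> SPECIAL
  pos 16: '(' -> SPECIAL
Special chars found: ['?', '.', '?', '(']
Total: 4

4


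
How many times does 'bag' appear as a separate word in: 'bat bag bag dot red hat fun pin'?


Scanning each word for exact match 'bag':
  Word 1: 'bat' -> no
  Word 2: 'bag' -> MATCH
  Word 3: 'bag' -> MATCH
  Word 4: 'dot' -> no
  Word 5: 'red' -> no
  Word 6: 'hat' -> no
  Word 7: 'fun' -> no
  Word 8: 'pin' -> no
Total matches: 2

2


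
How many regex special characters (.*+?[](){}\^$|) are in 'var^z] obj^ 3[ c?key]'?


Regex special characters are: . * + ? [ ] ( ) { } \ ^ $ |
Scanning 'var^z] obj^ 3[ c?key]':
  pos 3: '^' -> SPECIAL
  pos 5: ']' -> SPECIAL
  pos 10: '^' -> SPECIAL
  pos 13: '[' -> SPECIAL
  pos 16: '?' -> SPECIAL
  pos 20: ']' -> SPECIAL
Special chars found: ['^', ']', '^', '[', '?', ']']
Total: 6

6


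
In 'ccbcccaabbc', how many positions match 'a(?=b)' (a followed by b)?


Lookahead 'a(?=b)' matches 'a' only when followed by 'b'.
String: 'ccbcccaabbc'
Checking each position where char is 'a':
  pos 6: 'a' -> no (next='a')
  pos 7: 'a' -> MATCH (next='b')
Matching positions: [7]
Count: 1

1


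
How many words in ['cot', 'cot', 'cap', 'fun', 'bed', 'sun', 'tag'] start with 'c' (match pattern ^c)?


Pattern ^c anchors to start of word. Check which words begin with 'c':
  'cot' -> MATCH (starts with 'c')
  'cot' -> MATCH (starts with 'c')
  'cap' -> MATCH (starts with 'c')
  'fun' -> no
  'bed' -> no
  'sun' -> no
  'tag' -> no
Matching words: ['cot', 'cot', 'cap']
Count: 3

3


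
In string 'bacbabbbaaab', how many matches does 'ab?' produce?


Pattern 'ab?' matches 'a' optionally followed by 'b'.
String: 'bacbabbbaaab'
Scanning left to right for 'a' then checking next char:
  Match 1: 'a' (a not followed by b)
  Match 2: 'ab' (a followed by b)
  Match 3: 'a' (a not followed by b)
  Match 4: 'a' (a not followed by b)
  Match 5: 'ab' (a followed by b)
Total matches: 5

5


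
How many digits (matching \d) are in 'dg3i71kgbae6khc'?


\d matches any digit 0-9.
Scanning 'dg3i71kgbae6khc':
  pos 2: '3' -> DIGIT
  pos 4: '7' -> DIGIT
  pos 5: '1' -> DIGIT
  pos 11: '6' -> DIGIT
Digits found: ['3', '7', '1', '6']
Total: 4

4


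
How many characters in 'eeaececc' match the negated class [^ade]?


Negated class [^ade] matches any char NOT in {a, d, e}
Scanning 'eeaececc':
  pos 0: 'e' -> no (excluded)
  pos 1: 'e' -> no (excluded)
  pos 2: 'a' -> no (excluded)
  pos 3: 'e' -> no (excluded)
  pos 4: 'c' -> MATCH
  pos 5: 'e' -> no (excluded)
  pos 6: 'c' -> MATCH
  pos 7: 'c' -> MATCH
Total matches: 3

3


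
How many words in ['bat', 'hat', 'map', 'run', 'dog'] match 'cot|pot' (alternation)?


Alternation 'cot|pot' matches either 'cot' or 'pot'.
Checking each word:
  'bat' -> no
  'hat' -> no
  'map' -> no
  'run' -> no
  'dog' -> no
Matches: []
Count: 0

0


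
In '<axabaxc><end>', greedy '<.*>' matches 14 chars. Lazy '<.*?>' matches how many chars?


Greedy '<.*>' tries to match as MUCH as possible.
Lazy '<.*?>' tries to match as LITTLE as possible.

String: '<axabaxc><end>'
Greedy '<.*>' starts at first '<' and extends to the LAST '>': '<axabaxc><end>' (14 chars)
Lazy '<.*?>' starts at first '<' and stops at the FIRST '>': '<axabaxc>' (9 chars)

9


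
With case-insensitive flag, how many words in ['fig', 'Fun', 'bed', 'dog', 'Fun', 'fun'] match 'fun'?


Case-insensitive matching: compare each word's lowercase form to 'fun'.
  'fig' -> lower='fig' -> no
  'Fun' -> lower='fun' -> MATCH
  'bed' -> lower='bed' -> no
  'dog' -> lower='dog' -> no
  'Fun' -> lower='fun' -> MATCH
  'fun' -> lower='fun' -> MATCH
Matches: ['Fun', 'Fun', 'fun']
Count: 3

3


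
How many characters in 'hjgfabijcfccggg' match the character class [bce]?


Character class [bce] matches any of: {b, c, e}
Scanning string 'hjgfabijcfccggg' character by character:
  pos 0: 'h' -> no
  pos 1: 'j' -> no
  pos 2: 'g' -> no
  pos 3: 'f' -> no
  pos 4: 'a' -> no
  pos 5: 'b' -> MATCH
  pos 6: 'i' -> no
  pos 7: 'j' -> no
  pos 8: 'c' -> MATCH
  pos 9: 'f' -> no
  pos 10: 'c' -> MATCH
  pos 11: 'c' -> MATCH
  pos 12: 'g' -> no
  pos 13: 'g' -> no
  pos 14: 'g' -> no
Total matches: 4

4


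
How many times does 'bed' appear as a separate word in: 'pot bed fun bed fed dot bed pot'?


Scanning each word for exact match 'bed':
  Word 1: 'pot' -> no
  Word 2: 'bed' -> MATCH
  Word 3: 'fun' -> no
  Word 4: 'bed' -> MATCH
  Word 5: 'fed' -> no
  Word 6: 'dot' -> no
  Word 7: 'bed' -> MATCH
  Word 8: 'pot' -> no
Total matches: 3

3


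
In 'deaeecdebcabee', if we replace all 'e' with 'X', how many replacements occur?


re.sub('e', 'X', text) replaces every occurrence of 'e' with 'X'.
Text: 'deaeecdebcabee'
Scanning for 'e':
  pos 1: 'e' -> replacement #1
  pos 3: 'e' -> replacement #2
  pos 4: 'e' -> replacement #3
  pos 7: 'e' -> replacement #4
  pos 12: 'e' -> replacement #5
  pos 13: 'e' -> replacement #6
Total replacements: 6

6


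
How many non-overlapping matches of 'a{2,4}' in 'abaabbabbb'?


Pattern 'a{2,4}' matches between 2 and 4 consecutive a's (greedy).
String: 'abaabbabbb'
Finding runs of a's and applying greedy matching:
  Run at pos 0: 'a' (length 1)
  Run at pos 2: 'aa' (length 2)
  Run at pos 6: 'a' (length 1)
Matches: ['aa']
Count: 1

1


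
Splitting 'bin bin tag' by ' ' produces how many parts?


Splitting by ' ' breaks the string at each occurrence of the separator.
Text: 'bin bin tag'
Parts after split:
  Part 1: 'bin'
  Part 2: 'bin'
  Part 3: 'tag'
Total parts: 3

3


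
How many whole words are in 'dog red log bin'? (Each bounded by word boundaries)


Word boundaries (\b) mark the start/end of each word.
Text: 'dog red log bin'
Splitting by whitespace:
  Word 1: 'dog'
  Word 2: 'red'
  Word 3: 'log'
  Word 4: 'bin'
Total whole words: 4

4


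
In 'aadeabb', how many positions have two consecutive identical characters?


Looking for consecutive identical characters in 'aadeabb':
  pos 0-1: 'a' vs 'a' -> MATCH ('aa')
  pos 1-2: 'a' vs 'd' -> different
  pos 2-3: 'd' vs 'e' -> different
  pos 3-4: 'e' vs 'a' -> different
  pos 4-5: 'a' vs 'b' -> different
  pos 5-6: 'b' vs 'b' -> MATCH ('bb')
Consecutive identical pairs: ['aa', 'bb']
Count: 2

2


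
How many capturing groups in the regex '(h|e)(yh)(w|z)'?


To count capturing groups, count each '(' that starts a group.
Pattern: '(h|e)(yh)(w|z)'
Walking through the pattern:
  Position 0: '(' -> group #1
  Position 5: '(' -> group #2
  Position 9: '(' -> group #3
Total capturing groups: 3

3


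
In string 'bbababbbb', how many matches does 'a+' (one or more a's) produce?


Pattern 'a+' matches one or more consecutive a's.
String: 'bbababbbb'
Scanning for runs of a:
  Match 1: 'a' (length 1)
  Match 2: 'a' (length 1)
Total matches: 2

2


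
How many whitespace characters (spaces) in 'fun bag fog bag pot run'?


\s matches whitespace characters (spaces, tabs, etc.).
Text: 'fun bag fog bag pot run'
This text has 6 words separated by spaces.
Number of spaces = number of words - 1 = 6 - 1 = 5

5


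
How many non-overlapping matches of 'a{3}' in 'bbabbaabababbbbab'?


Pattern 'a{3}' matches exactly 3 consecutive a's (greedy, non-overlapping).
String: 'bbabbaabababbbbab'
Scanning for runs of a's:
  Run at pos 2: 'a' (length 1) -> 0 match(es)
  Run at pos 5: 'aa' (length 2) -> 0 match(es)
  Run at pos 8: 'a' (length 1) -> 0 match(es)
  Run at pos 10: 'a' (length 1) -> 0 match(es)
  Run at pos 15: 'a' (length 1) -> 0 match(es)
Matches found: []
Total: 0

0


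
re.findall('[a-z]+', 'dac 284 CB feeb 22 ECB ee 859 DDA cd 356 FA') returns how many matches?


Pattern '[a-z]+' finds one or more lowercase letters.
Text: 'dac 284 CB feeb 22 ECB ee 859 DDA cd 356 FA'
Scanning for matches:
  Match 1: 'dac'
  Match 2: 'feeb'
  Match 3: 'ee'
  Match 4: 'cd'
Total matches: 4

4


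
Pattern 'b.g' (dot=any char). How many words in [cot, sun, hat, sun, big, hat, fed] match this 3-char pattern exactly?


Pattern 'b.g' means: starts with 'b', any single char, ends with 'g'.
Checking each word (must be exactly 3 chars):
  'cot' (len=3): no
  'sun' (len=3): no
  'hat' (len=3): no
  'sun' (len=3): no
  'big' (len=3): MATCH
  'hat' (len=3): no
  'fed' (len=3): no
Matching words: ['big']
Total: 1

1


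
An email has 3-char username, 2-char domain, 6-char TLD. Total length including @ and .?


An email address has format: username@domain.tld
Username length: 3
'@' character: 1
Domain length: 2
'.' character: 1
TLD length: 6
Total = 3 + 1 + 2 + 1 + 6 = 13

13


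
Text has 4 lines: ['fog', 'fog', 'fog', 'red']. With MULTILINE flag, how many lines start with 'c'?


With MULTILINE flag, ^ matches the start of each line.
Lines: ['fog', 'fog', 'fog', 'red']
Checking which lines start with 'c':
  Line 1: 'fog' -> no
  Line 2: 'fog' -> no
  Line 3: 'fog' -> no
  Line 4: 'red' -> no
Matching lines: []
Count: 0

0


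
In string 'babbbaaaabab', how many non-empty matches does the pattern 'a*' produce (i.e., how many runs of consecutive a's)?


Pattern 'a*' matches zero or more a's. We want non-empty runs of consecutive a's.
String: 'babbbaaaabab'
Walking through the string to find runs of a's:
  Run 1: positions 1-1 -> 'a'
  Run 2: positions 5-8 -> 'aaaa'
  Run 3: positions 10-10 -> 'a'
Non-empty runs found: ['a', 'aaaa', 'a']
Count: 3

3


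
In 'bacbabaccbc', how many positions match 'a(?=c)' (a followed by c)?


Lookahead 'a(?=c)' matches 'a' only when followed by 'c'.
String: 'bacbabaccbc'
Checking each position where char is 'a':
  pos 1: 'a' -> MATCH (next='c')
  pos 4: 'a' -> no (next='b')
  pos 6: 'a' -> MATCH (next='c')
Matching positions: [1, 6]
Count: 2

2


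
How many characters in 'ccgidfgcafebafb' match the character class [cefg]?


Character class [cefg] matches any of: {c, e, f, g}
Scanning string 'ccgidfgcafebafb' character by character:
  pos 0: 'c' -> MATCH
  pos 1: 'c' -> MATCH
  pos 2: 'g' -> MATCH
  pos 3: 'i' -> no
  pos 4: 'd' -> no
  pos 5: 'f' -> MATCH
  pos 6: 'g' -> MATCH
  pos 7: 'c' -> MATCH
  pos 8: 'a' -> no
  pos 9: 'f' -> MATCH
  pos 10: 'e' -> MATCH
  pos 11: 'b' -> no
  pos 12: 'a' -> no
  pos 13: 'f' -> MATCH
  pos 14: 'b' -> no
Total matches: 9

9


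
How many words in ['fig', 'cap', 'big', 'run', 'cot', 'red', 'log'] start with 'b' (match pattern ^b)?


Pattern ^b anchors to start of word. Check which words begin with 'b':
  'fig' -> no
  'cap' -> no
  'big' -> MATCH (starts with 'b')
  'run' -> no
  'cot' -> no
  'red' -> no
  'log' -> no
Matching words: ['big']
Count: 1

1


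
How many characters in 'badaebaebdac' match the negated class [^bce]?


Negated class [^bce] matches any char NOT in {b, c, e}
Scanning 'badaebaebdac':
  pos 0: 'b' -> no (excluded)
  pos 1: 'a' -> MATCH
  pos 2: 'd' -> MATCH
  pos 3: 'a' -> MATCH
  pos 4: 'e' -> no (excluded)
  pos 5: 'b' -> no (excluded)
  pos 6: 'a' -> MATCH
  pos 7: 'e' -> no (excluded)
  pos 8: 'b' -> no (excluded)
  pos 9: 'd' -> MATCH
  pos 10: 'a' -> MATCH
  pos 11: 'c' -> no (excluded)
Total matches: 6

6


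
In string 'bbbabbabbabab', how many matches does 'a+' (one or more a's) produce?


Pattern 'a+' matches one or more consecutive a's.
String: 'bbbabbabbabab'
Scanning for runs of a:
  Match 1: 'a' (length 1)
  Match 2: 'a' (length 1)
  Match 3: 'a' (length 1)
  Match 4: 'a' (length 1)
Total matches: 4

4


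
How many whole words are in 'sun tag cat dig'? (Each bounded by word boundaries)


Word boundaries (\b) mark the start/end of each word.
Text: 'sun tag cat dig'
Splitting by whitespace:
  Word 1: 'sun'
  Word 2: 'tag'
  Word 3: 'cat'
  Word 4: 'dig'
Total whole words: 4

4


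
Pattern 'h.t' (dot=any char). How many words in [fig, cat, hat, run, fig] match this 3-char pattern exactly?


Pattern 'h.t' means: starts with 'h', any single char, ends with 't'.
Checking each word (must be exactly 3 chars):
  'fig' (len=3): no
  'cat' (len=3): no
  'hat' (len=3): MATCH
  'run' (len=3): no
  'fig' (len=3): no
Matching words: ['hat']
Total: 1

1
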